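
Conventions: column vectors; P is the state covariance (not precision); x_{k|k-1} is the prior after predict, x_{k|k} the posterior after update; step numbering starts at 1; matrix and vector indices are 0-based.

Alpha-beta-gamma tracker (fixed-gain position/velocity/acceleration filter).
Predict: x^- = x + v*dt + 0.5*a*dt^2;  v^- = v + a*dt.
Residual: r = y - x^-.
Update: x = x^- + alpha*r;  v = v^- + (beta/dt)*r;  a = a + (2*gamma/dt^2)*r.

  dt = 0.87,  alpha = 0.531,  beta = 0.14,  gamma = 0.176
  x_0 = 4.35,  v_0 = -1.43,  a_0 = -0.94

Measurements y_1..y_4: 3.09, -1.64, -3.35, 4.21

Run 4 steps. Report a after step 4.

a_post = 4.3320

step 1: x_pred=2.7502  r=0.3398  x^+=2.9306  v^+=-2.1931  a^+=-0.7820
step 2: x_pred=0.7267  r=-2.3667  x^+=-0.5300  v^+=-3.2543  a^+=-1.8826
step 3: x_pred=-4.0737  r=0.7237  x^+=-3.6894  v^+=-4.7757  a^+=-1.5460
step 4: x_pred=-8.4293  r=12.6393  x^+=-1.7178  v^+=-4.0868  a^+=4.3320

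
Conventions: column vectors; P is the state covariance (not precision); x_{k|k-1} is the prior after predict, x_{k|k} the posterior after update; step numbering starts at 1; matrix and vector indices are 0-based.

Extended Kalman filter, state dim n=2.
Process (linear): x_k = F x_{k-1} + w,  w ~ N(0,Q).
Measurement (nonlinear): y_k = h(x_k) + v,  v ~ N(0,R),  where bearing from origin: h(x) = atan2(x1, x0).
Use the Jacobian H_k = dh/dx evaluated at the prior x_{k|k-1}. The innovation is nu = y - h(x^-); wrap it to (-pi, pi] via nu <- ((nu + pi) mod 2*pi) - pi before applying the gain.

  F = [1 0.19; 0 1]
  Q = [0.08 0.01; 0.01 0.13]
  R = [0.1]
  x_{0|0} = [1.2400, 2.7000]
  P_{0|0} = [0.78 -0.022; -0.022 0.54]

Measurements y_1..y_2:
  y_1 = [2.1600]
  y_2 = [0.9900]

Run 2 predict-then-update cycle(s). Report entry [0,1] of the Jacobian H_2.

step 1: x^-=[1.7530, 2.7000]  P^-=[0.8711 0.0906; 0.0906 0.6700]  H_jac=[-0.2605 0.1692]  S=[0.1703]  K=[-1.2426; 0.5268]  nu=[1.1651]  x^+=[0.3053, 3.3138]  P^+=[0.6081 0.2021; 0.2021 0.6227]
step 2: x^-=[0.9349, 3.3138]  P^-=[0.7874 0.3304; 0.3304 0.7527]  H_jac=[-0.2795 0.0789]  S=[0.1516]  K=[-1.2797; -0.2176]  nu=[-0.3058]  x^+=[1.3263, 3.3803]  P^+=[0.5391 0.2882; 0.2882 0.7455]

H_jac[0,1] = 0.0789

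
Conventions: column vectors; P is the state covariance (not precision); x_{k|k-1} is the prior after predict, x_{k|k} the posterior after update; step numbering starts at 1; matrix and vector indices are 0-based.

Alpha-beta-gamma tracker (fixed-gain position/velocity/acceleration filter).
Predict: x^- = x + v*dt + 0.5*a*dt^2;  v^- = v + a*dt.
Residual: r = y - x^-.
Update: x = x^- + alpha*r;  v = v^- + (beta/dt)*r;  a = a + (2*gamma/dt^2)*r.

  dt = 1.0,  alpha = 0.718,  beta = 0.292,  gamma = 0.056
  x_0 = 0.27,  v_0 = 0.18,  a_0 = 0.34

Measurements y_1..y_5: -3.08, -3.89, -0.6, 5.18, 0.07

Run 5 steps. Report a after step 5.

a_post = 0.3449

step 1: x_pred=0.6200  r=-3.7000  x^+=-2.0366  v^+=-0.5604  a^+=-0.0744
step 2: x_pred=-2.6342  r=-1.2558  x^+=-3.5359  v^+=-1.0015  a^+=-0.2150
step 3: x_pred=-4.6449  r=4.0449  x^+=-1.7407  v^+=-0.0354  a^+=0.2380
step 4: x_pred=-1.6571  r=6.8371  x^+=3.2519  v^+=2.1990  a^+=1.0037
step 5: x_pred=5.9528  r=-5.8828  x^+=1.7289  v^+=1.4849  a^+=0.3449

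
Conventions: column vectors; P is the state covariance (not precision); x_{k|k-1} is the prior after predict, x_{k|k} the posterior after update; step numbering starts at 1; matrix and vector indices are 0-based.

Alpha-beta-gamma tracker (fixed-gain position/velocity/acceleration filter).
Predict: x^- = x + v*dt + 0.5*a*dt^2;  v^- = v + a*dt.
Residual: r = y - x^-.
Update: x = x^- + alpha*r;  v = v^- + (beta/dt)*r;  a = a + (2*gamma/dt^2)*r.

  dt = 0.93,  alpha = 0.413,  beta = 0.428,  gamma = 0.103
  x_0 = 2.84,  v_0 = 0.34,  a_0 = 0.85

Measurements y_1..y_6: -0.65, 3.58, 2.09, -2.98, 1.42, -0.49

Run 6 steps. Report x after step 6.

x_post = -1.3009

step 1: x_pred=3.5238  r=-4.1738  x^+=1.8000  v^+=-0.7903  a^+=-0.1441
step 2: x_pred=1.0027  r=2.5773  x^+=2.0671  v^+=0.2618  a^+=0.4698
step 3: x_pred=2.5137  r=-0.4237  x^+=2.3387  v^+=0.5036  a^+=0.3688
step 4: x_pred=2.9666  r=-5.9466  x^+=0.5107  v^+=-1.8901  a^+=-1.0475
step 5: x_pred=-1.7001  r=3.1201  x^+=-0.4115  v^+=-1.4283  a^+=-0.3044
step 6: x_pred=-1.8715  r=1.3815  x^+=-1.3009  v^+=-1.0756  a^+=0.0247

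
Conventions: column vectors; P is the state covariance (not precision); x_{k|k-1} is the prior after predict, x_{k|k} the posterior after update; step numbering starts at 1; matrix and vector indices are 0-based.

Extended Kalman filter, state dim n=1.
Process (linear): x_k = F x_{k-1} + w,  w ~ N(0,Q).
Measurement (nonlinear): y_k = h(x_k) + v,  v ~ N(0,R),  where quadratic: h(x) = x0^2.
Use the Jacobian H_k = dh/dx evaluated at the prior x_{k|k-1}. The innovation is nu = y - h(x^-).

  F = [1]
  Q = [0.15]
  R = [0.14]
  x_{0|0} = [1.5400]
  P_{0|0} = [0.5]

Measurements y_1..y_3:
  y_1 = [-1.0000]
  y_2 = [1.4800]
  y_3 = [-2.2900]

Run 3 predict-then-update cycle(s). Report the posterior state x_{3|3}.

step 1: x^-=[1.5400]  P^-=[0.6500]  H_jac=[3.0800]  S=[6.3062]  K=[0.3175]  nu=[-3.3716]  x^+=[0.4696]  P^+=[0.0144]
step 2: x^-=[0.4696]  P^-=[0.1644]  H_jac=[0.9393]  S=[0.2851]  K=[0.5418]  nu=[1.2595]  x^+=[1.1520]  P^+=[0.0808]
step 3: x^-=[1.1520]  P^-=[0.2308]  H_jac=[2.3040]  S=[1.3649]  K=[0.3895]  nu=[-3.6171]  x^+=[-0.2569]  P^+=[0.0237]

x_post = [-0.2569]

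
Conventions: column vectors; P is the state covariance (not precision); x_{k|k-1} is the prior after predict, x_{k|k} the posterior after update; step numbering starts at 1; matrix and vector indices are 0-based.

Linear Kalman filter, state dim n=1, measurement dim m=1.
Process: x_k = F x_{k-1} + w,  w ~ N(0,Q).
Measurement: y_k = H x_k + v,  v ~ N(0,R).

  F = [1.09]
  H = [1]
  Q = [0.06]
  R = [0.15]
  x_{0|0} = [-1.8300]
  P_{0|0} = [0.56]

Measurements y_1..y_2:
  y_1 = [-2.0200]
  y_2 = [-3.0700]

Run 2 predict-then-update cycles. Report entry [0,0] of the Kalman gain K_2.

K[0,0] = 0.5806

step 1: x^-=[-1.9947]  P^-=[0.7253]  S=[0.8753]  K=[0.8286]  nu=[-0.0253]  x^+=[-2.0157]  P^+=[0.1243]
step 2: x^-=[-2.1971]  P^-=[0.2077]  S=[0.3577]  K=[0.5806]  nu=[-0.8729]  x^+=[-2.7039]  P^+=[0.0871]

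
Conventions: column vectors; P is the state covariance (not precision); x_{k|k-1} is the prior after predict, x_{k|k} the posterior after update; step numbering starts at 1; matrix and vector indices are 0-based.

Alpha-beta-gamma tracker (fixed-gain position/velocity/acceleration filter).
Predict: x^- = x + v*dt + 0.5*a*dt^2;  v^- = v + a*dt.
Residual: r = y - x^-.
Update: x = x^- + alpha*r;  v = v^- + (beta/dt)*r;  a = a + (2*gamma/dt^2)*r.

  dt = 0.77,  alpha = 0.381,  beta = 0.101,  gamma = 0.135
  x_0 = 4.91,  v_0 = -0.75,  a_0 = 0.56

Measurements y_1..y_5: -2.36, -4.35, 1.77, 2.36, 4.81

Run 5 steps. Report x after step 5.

step 1: x_pred=4.4985  r=-6.8585  x^+=1.8854  v^+=-1.2184  a^+=-2.5633
step 2: x_pred=0.1873  r=-4.5373  x^+=-1.5414  v^+=-3.7873  a^+=-4.6295
step 3: x_pred=-5.8300  r=7.6000  x^+=-2.9344  v^+=-6.3552  a^+=-1.1686
step 4: x_pred=-8.1743  r=10.5343  x^+=-4.1608  v^+=-5.8732  a^+=3.6286
step 5: x_pred=-7.6074  r=12.4174  x^+=-2.8764  v^+=-1.4504  a^+=9.2834

x_post = -2.8764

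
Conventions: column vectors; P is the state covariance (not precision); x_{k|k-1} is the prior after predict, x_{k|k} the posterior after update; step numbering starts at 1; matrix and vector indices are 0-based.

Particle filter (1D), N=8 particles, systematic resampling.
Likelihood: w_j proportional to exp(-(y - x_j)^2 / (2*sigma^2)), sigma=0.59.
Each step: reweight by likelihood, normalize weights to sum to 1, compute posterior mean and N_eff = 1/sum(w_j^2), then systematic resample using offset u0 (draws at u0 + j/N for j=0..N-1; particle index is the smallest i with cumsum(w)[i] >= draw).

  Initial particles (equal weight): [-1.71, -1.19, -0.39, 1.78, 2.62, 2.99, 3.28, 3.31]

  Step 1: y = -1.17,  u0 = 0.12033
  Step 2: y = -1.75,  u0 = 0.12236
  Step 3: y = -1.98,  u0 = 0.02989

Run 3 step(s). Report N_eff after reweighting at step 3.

N_eff = 6.1335

step 1: w=[0.3171, 0.4818, 0.2012, 0.0000, 0.0000, 0.0000, 0.0000, 0.0000]  mean=-1.1939  Neff=2.6803  idx=[0, 0, 1, 1, 1, 1, 2, 2]
step 2: w=[0.2130, 0.2130, 0.1360, 0.1360, 0.1360, 0.1360, 0.0150, 0.0150]  mean=-1.3875  Neff=6.0545  idx=[0, 1, 1, 2, 3, 4, 5, 7]
step 3: w=[0.2065, 0.2065, 0.2065, 0.0936, 0.0936, 0.0936, 0.0936, 0.0061]  mean=-1.5073  Neff=6.1335  idx=[0, 0, 1, 1, 2, 3, 4, 6]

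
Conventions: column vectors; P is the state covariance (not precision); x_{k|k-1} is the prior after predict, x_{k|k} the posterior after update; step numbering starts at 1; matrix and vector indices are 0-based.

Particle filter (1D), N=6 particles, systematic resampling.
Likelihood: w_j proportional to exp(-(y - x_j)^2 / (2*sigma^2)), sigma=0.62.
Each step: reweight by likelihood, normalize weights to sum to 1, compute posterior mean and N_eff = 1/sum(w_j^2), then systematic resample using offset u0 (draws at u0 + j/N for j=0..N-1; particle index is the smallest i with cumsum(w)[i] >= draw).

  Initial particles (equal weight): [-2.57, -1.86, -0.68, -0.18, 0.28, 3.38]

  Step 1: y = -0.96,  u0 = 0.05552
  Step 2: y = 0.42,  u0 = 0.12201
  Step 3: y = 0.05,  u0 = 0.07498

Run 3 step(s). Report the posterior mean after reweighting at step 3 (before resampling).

post_mean = -0.2856

step 1: w=[0.0183, 0.1860, 0.4817, 0.2418, 0.0722, 0.0000]  mean=-0.7439  Neff=3.0243  idx=[1, 2, 2, 2, 3, 3]
step 2: w=[0.0006, 0.1105, 0.1105, 0.1105, 0.3339, 0.3339]  mean=-0.3468  Neff=3.8516  idx=[2, 3, 4, 4, 5, 5]
step 3: w=[0.1056, 0.1056, 0.1972, 0.1972, 0.1972, 0.1972]  mean=-0.2856  Neff=5.6228  idx=[0, 2, 2, 3, 4, 5]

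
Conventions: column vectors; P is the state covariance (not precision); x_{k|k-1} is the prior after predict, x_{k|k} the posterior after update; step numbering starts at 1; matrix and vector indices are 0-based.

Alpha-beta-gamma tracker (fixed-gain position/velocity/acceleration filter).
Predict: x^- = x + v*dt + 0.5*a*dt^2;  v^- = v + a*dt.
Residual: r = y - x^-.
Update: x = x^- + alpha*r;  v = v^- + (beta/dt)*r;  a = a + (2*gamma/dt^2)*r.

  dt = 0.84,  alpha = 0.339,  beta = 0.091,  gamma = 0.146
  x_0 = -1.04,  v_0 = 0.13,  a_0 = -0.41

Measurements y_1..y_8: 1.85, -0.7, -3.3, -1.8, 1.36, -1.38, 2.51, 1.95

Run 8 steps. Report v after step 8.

v_post = 1.6246

step 1: x_pred=-1.0754  r=2.9254  x^+=-0.0837  v^+=0.1025  a^+=0.8006
step 2: x_pred=0.2849  r=-0.9849  x^+=-0.0490  v^+=0.6684  a^+=0.3931
step 3: x_pred=0.6511  r=-3.9511  x^+=-0.6883  v^+=0.5705  a^+=-1.2420
step 4: x_pred=-0.6473  r=-1.1527  x^+=-1.0380  v^+=-0.5977  a^+=-1.7191
step 5: x_pred=-2.1466  r=3.5066  x^+=-0.9578  v^+=-1.6618  a^+=-0.2679
step 6: x_pred=-2.4483  r=1.0683  x^+=-2.0861  v^+=-1.7711  a^+=0.1742
step 7: x_pred=-3.5124  r=6.0224  x^+=-1.4708  v^+=-0.9724  a^+=2.6664
step 8: x_pred=-1.3469  r=3.2969  x^+=-0.2293  v^+=1.6246  a^+=4.0308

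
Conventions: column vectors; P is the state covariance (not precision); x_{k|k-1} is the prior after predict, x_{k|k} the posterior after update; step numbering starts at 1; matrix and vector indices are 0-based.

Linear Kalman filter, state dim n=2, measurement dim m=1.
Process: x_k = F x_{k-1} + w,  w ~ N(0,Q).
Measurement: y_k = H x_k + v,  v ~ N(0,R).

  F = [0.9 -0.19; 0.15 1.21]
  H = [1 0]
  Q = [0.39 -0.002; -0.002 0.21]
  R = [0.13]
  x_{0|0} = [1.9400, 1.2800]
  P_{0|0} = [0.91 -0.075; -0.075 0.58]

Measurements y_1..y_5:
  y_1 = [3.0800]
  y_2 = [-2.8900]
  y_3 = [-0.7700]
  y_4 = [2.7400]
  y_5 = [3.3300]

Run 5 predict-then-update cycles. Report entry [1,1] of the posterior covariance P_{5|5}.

P_post[1,1] = 3.8383

step 1: x^-=[1.5028, 1.8398]  P^-=[1.1737 -0.0920; -0.0920 1.0524]  S=[1.3037]  K=[0.9003; -0.0706]  nu=[1.5772]  x^+=[2.9227, 1.7285]  P^+=[0.1170 -0.0092; -0.0092 1.0459]
step 2: x^-=[2.3020, 2.5298]  P^-=[0.5257 -0.2364; -0.2364 1.7407]  S=[0.6557]  K=[0.8017; -0.3605]  nu=[-5.1920]  x^+=[-1.8606, 4.4017]  P^+=[0.1042 -0.0469; -0.0469 1.6554]
step 3: x^-=[-2.5109, 5.0469]  P^-=[0.5502 -0.4182; -0.4182 2.6190]  S=[0.6802]  K=[0.8089; -0.6148]  nu=[1.7409]  x^+=[-1.1027, 3.9766]  P^+=[0.1052 -0.0799; -0.0799 2.3619]
step 4: x^-=[-1.7480, 4.6463]  P^-=[0.5878 -0.6156; -0.6156 3.6414]  S=[0.7178]  K=[0.8189; -0.8576]  nu=[4.4880]  x^+=[1.9272, 0.7973]  P^+=[0.1065 -0.1115; -0.1115 3.1135]
step 5: x^-=[1.5829, 1.2539]  P^-=[0.6268 -0.8217; -0.8217 4.7304]  S=[0.7568]  K=[0.8282; -1.0858]  nu=[1.7471]  x^+=[3.0299, -0.6430]  P^+=[0.1077 -0.1411; -0.1411 3.8383]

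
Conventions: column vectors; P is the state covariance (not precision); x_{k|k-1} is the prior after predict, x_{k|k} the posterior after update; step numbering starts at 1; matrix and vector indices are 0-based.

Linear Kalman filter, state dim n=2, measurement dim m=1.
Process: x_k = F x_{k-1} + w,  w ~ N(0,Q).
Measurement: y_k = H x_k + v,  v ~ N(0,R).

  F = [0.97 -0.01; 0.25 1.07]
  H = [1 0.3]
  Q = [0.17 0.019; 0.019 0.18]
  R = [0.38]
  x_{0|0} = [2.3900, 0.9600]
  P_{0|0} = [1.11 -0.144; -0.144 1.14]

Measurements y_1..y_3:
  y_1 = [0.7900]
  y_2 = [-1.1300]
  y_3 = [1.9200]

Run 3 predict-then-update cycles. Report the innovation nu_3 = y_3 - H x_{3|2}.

innov = [2.0514]

step 1: x^-=[2.3087, 1.6247]  P^-=[1.2173 0.1269; 0.1269 1.4775]  S=[1.8064]  K=[0.6950; 0.3156]  nu=[-2.0061]  x^+=[0.9145, 0.9915]  P^+=[0.3449 -0.2693; -0.2693 1.2976]
step 2: x^-=[0.8772, 1.2896]  P^-=[0.4999 -0.1901; -0.1901 1.5431]  S=[0.9047]  K=[0.4895; 0.3015]  nu=[-2.3941]  x^+=[-0.2947, 0.5677]  P^+=[0.2831 -0.3237; -0.3237 1.4608]
step 3: x^-=[-0.2915, 0.5337]  P^-=[0.4428 -0.2631; -0.2631 1.6970]  S=[0.8177]  K=[0.4450; 0.3009]  nu=[2.0514]  x^+=[0.6214, 1.1509]  P^+=[0.2809 -0.3726; -0.3726 1.6230]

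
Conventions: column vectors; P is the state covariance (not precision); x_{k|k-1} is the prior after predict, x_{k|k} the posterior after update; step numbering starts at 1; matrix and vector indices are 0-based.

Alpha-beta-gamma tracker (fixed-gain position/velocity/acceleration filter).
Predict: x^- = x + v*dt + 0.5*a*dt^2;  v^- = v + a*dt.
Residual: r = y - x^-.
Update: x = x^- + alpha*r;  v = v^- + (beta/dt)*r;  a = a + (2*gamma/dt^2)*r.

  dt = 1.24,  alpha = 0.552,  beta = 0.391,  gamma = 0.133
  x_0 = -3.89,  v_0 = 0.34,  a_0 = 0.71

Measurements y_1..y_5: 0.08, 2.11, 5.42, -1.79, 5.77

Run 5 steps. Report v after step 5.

v_post = -0.7423

step 1: x_pred=-2.9226  r=3.0026  x^+=-1.2651  v^+=2.1672  a^+=1.2294
step 2: x_pred=2.3673  r=-0.2573  x^+=2.2253  v^+=3.6105  a^+=1.1849
step 3: x_pred=7.6133  r=-2.1933  x^+=6.4026  v^+=4.3882  a^+=0.8055
step 4: x_pred=12.4632  r=-14.2532  x^+=4.5955  v^+=0.8926  a^+=-1.6603
step 5: x_pred=4.4259  r=1.3441  x^+=5.1678  v^+=-0.7423  a^+=-1.4278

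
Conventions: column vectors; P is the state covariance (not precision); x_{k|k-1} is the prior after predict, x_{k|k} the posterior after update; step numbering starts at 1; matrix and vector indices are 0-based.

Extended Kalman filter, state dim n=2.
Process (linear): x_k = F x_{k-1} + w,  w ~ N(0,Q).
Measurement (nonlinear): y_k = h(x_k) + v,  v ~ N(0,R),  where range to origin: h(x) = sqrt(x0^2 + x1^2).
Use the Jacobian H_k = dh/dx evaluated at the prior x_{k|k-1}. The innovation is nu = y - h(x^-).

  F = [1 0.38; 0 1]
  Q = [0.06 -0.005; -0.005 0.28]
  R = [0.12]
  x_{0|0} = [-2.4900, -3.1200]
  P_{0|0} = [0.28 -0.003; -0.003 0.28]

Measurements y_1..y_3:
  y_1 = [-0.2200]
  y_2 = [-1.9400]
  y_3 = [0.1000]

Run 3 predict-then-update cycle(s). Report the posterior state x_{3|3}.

step 1: x^-=[-3.6756, -3.1200]  P^-=[0.3782 0.0984; 0.0984 0.5600]  H_jac=[-0.7624 -0.6471]  S=[0.6714]  K=[-0.5242; -0.6515]  nu=[-5.0412]  x^+=[-1.0328, 0.1643]  P^+=[0.1936 -0.1309; -0.1309 0.2750]
step 2: x^-=[-0.9703, 0.1643]  P^-=[0.1939 -0.0314; -0.0314 0.5550]  H_jac=[-0.9860 0.1670]  S=[0.3343]  K=[-0.5875; 0.3699]  nu=[-2.9242]  x^+=[0.7476, -0.9172]  P^+=[0.0785 0.0412; 0.0412 0.5093]
step 3: x^-=[0.3990, -0.9172]  P^-=[0.2434 0.2298; 0.2298 0.7893]  H_jac=[0.3989 -0.9170]  S=[0.6543]  K=[-0.1736; -0.9661]  nu=[-0.9003]  x^+=[0.5553, -0.0475]  P^+=[0.2236 0.1200; 0.1200 0.1786]

x_post = [0.5553, -0.0475]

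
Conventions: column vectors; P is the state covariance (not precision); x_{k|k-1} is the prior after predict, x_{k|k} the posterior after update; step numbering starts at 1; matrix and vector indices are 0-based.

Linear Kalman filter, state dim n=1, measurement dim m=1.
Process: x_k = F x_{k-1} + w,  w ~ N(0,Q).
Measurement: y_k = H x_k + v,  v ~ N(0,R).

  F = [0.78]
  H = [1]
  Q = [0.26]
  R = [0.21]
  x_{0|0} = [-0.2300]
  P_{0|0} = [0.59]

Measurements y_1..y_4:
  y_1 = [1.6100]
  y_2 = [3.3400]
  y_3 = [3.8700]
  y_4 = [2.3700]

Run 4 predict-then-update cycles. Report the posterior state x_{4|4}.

step 1: x^-=[-0.1794]  P^-=[0.6190]  S=[0.8290]  K=[0.7467]  nu=[1.7894]  x^+=[1.1567]  P^+=[0.1568]
step 2: x^-=[0.9022]  P^-=[0.3554]  S=[0.5654]  K=[0.6286]  nu=[2.4378]  x^+=[2.4346]  P^+=[0.1320]
step 3: x^-=[1.8990]  P^-=[0.3403]  S=[0.5503]  K=[0.6184]  nu=[1.9710]  x^+=[3.1178]  P^+=[0.1299]
step 4: x^-=[2.4319]  P^-=[0.3390]  S=[0.5490]  K=[0.6175]  nu=[-0.0619]  x^+=[2.3937]  P^+=[0.1297]

x_post = [2.3937]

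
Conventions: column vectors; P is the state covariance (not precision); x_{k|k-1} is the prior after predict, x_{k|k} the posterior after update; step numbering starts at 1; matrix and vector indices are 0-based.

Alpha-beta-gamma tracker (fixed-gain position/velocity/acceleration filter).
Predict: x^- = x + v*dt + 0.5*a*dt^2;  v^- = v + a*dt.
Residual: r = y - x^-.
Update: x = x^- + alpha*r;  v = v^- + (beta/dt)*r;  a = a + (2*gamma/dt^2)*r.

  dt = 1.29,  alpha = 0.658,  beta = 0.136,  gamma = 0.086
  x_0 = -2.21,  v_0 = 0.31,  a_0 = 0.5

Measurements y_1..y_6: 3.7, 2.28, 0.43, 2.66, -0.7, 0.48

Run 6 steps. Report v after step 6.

v_post = -0.3037

step 1: x_pred=-1.3941  r=5.0941  x^+=1.9578  v^+=1.4920  a^+=1.0265
step 2: x_pred=4.7367  r=-2.4567  x^+=3.1202  v^+=2.5573  a^+=0.7726
step 3: x_pred=7.0619  r=-6.6319  x^+=2.6981  v^+=2.8547  a^+=0.0871
step 4: x_pred=6.4532  r=-3.7932  x^+=3.9573  v^+=2.5672  a^+=-0.3049
step 5: x_pred=7.0153  r=-7.7153  x^+=1.9386  v^+=1.3605  a^+=-1.1024
step 6: x_pred=2.7764  r=-2.2964  x^+=1.2654  v^+=-0.3037  a^+=-1.3397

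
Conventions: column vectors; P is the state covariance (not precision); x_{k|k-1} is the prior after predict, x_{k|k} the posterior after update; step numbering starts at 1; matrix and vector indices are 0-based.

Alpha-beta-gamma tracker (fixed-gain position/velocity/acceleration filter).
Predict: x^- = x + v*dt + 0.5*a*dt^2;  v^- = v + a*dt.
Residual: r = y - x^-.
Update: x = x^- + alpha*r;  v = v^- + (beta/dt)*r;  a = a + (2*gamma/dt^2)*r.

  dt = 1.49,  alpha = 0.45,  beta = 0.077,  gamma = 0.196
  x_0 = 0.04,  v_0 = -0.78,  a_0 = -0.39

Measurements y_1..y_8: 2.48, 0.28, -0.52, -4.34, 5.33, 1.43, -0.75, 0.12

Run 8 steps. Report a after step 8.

step 1: x_pred=-1.5551  r=4.0351  x^+=0.2607  v^+=-1.1526  a^+=0.3225
step 2: x_pred=-1.0987  r=1.3787  x^+=-0.4783  v^+=-0.6008  a^+=0.5659
step 3: x_pred=-0.7453  r=0.2253  x^+=-0.6439  v^+=0.2540  a^+=0.6057
step 4: x_pred=0.4069  r=-4.7469  x^+=-1.7292  v^+=0.9112  a^+=-0.2325
step 5: x_pred=-0.6296  r=5.9596  x^+=2.0522  v^+=0.8728  a^+=0.8198
step 6: x_pred=4.2628  r=-2.8328  x^+=2.9880  v^+=1.9479  a^+=0.3196
step 7: x_pred=6.2453  r=-6.9953  x^+=3.0974  v^+=2.0627  a^+=-0.9155
step 8: x_pred=5.1546  r=-5.0346  x^+=2.8890  v^+=0.4384  a^+=-1.8045

a_post = -1.8045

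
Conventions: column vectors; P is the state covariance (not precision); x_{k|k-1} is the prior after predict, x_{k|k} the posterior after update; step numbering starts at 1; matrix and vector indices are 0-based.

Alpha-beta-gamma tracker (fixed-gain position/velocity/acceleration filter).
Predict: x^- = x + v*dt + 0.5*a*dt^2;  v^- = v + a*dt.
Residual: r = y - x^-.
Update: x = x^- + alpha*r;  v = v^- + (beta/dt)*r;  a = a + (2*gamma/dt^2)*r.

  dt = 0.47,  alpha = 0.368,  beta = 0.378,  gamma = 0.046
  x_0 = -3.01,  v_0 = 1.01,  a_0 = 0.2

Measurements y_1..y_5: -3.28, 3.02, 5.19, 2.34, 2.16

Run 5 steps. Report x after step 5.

x_post = 6.2275

step 1: x_pred=-2.5132  r=-0.7668  x^+=-2.7954  v^+=0.4873  a^+=-0.1194
step 2: x_pred=-2.5795  r=5.5995  x^+=-0.5189  v^+=4.9347  a^+=2.2127
step 3: x_pred=2.0448  r=3.1452  x^+=3.2022  v^+=8.5042  a^+=3.5226
step 4: x_pred=7.5883  r=-5.2483  x^+=5.6569  v^+=5.9389  a^+=1.3369
step 5: x_pred=8.5958  r=-6.4358  x^+=6.2275  v^+=1.3912  a^+=-1.3435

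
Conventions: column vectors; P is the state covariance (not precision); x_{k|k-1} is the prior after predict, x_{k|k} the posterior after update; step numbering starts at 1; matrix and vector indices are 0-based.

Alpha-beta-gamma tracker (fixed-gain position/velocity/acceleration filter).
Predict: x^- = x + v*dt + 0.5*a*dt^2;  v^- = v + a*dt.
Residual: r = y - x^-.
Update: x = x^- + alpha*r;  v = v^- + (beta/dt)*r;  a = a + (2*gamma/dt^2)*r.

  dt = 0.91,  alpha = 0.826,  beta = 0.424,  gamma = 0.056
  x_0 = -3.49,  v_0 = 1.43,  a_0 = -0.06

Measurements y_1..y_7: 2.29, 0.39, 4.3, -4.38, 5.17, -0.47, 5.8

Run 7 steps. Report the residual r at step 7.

step 1: x_pred=-2.2135  r=4.5035  x^+=1.5064  v^+=3.4738  a^+=0.5491
step 2: x_pred=4.8949  r=-4.5049  x^+=1.1738  v^+=1.8745  a^+=-0.0602
step 3: x_pred=2.8547  r=1.4453  x^+=4.0485  v^+=2.4931  a^+=0.1353
step 4: x_pred=6.3733  r=-10.7533  x^+=-2.5089  v^+=-2.3941  a^+=-1.3191
step 5: x_pred=-5.2337  r=10.4037  x^+=3.3598  v^+=1.2530  a^+=0.0880
step 6: x_pred=4.5364  r=-5.0064  x^+=0.4011  v^+=-0.9996  a^+=-0.5891
step 7: x_pred=-0.7524  r=6.5524  x^+=4.6599  v^+=1.5173  a^+=0.2971

resid = 6.5524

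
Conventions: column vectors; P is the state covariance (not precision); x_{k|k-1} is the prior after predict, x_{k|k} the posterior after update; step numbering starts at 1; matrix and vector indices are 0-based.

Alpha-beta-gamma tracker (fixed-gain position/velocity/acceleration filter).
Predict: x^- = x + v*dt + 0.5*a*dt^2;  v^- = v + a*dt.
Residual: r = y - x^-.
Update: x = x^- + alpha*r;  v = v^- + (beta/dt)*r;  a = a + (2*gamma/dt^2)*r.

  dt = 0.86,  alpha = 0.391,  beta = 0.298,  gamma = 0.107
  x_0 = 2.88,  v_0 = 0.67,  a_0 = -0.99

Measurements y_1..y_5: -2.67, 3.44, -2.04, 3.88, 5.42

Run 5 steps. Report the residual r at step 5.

step 1: x_pred=3.0901  r=-5.7601  x^+=0.8379  v^+=-2.1773  a^+=-2.6567
step 2: x_pred=-2.0170  r=5.4570  x^+=0.1167  v^+=-2.5711  a^+=-1.0777
step 3: x_pred=-2.4930  r=0.4530  x^+=-2.3159  v^+=-3.3410  a^+=-0.9466
step 4: x_pred=-5.5392  r=9.4192  x^+=-1.8563  v^+=-0.8912  a^+=1.7788
step 5: x_pred=-1.9649  r=7.3849  x^+=0.9226  v^+=3.1975  a^+=3.9156

resid = 7.3849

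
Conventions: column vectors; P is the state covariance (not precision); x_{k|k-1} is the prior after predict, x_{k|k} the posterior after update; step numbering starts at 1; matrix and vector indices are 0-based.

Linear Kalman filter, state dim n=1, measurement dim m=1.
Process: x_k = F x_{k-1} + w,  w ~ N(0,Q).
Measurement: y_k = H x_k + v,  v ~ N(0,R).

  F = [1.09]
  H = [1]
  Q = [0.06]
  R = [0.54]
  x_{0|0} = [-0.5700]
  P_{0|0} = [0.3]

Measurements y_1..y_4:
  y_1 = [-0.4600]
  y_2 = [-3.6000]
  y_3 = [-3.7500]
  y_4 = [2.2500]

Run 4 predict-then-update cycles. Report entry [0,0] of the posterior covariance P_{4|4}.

P_post[0,0] = 0.1899

step 1: x^-=[-0.6213]  P^-=[0.4164]  S=[0.9564]  K=[0.4354]  nu=[0.1613]  x^+=[-0.5511]  P^+=[0.2351]
step 2: x^-=[-0.6007]  P^-=[0.3393]  S=[0.8793]  K=[0.3859]  nu=[-2.9993]  x^+=[-1.7581]  P^+=[0.2084]
step 3: x^-=[-1.9164]  P^-=[0.3076]  S=[0.8476]  K=[0.3629]  nu=[-1.8336]  x^+=[-2.5818]  P^+=[0.1960]
step 4: x^-=[-2.8141]  P^-=[0.2928]  S=[0.8328]  K=[0.3516]  nu=[5.0641]  x^+=[-1.0336]  P^+=[0.1899]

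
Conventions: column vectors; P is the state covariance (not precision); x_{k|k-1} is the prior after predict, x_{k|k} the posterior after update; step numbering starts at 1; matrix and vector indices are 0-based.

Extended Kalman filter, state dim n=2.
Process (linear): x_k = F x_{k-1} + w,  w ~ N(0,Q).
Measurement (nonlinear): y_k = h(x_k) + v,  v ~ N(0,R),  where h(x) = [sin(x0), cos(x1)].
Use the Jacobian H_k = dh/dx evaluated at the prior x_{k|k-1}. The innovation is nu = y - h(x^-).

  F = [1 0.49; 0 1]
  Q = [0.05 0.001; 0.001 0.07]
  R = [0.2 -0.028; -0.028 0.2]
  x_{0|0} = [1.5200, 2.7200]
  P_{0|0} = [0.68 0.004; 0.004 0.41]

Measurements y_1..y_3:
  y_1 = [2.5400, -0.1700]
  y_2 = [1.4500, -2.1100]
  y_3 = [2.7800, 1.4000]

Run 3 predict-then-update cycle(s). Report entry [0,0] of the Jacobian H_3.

step 1: x^-=[2.8528, 2.7200]  P^-=[0.8324 0.2059; 0.2059 0.4800]  H_jac=[-0.9586 0.0000; 0.0000 -0.4092]  S=[0.9648 0.0528; 0.0528 0.2804]  K=[-0.8190 -0.1464; -0.1680 -0.6689]  nu=[2.2552, 0.7424]  x^+=[0.8972, 1.8445]  P^+=[0.1666 0.0155; 0.0155 0.3154]
step 2: x^-=[1.8010, 1.8445]  P^-=[0.3075 0.1711; 0.1711 0.3854]  H_jac=[-0.2282 0.0000; 0.0000 -0.9628]  S=[0.2160 0.0096; 0.0096 0.5573]  K=[-0.3120 -0.2902; -0.1513 -0.6633]  nu=[0.4764, -1.8397]  x^+=[2.1862, 2.9927]  P^+=[0.2378 0.0512; 0.0512 0.1334]
step 3: x^-=[3.6527, 2.9927]  P^-=[0.3700 0.1176; 0.1176 0.2034]  H_jac=[-0.8722 0.0000; 0.0000 -0.1483]  S=[0.4815 -0.0128; -0.0128 0.2045]  K=[-0.6737 -0.1274; -0.2172 -0.1611]  nu=[3.2691, 2.3889]  x^+=[1.1459, 1.8976]  P^+=[0.1504 0.0446; 0.0446 0.1763]

H_jac[0,0] = -0.8722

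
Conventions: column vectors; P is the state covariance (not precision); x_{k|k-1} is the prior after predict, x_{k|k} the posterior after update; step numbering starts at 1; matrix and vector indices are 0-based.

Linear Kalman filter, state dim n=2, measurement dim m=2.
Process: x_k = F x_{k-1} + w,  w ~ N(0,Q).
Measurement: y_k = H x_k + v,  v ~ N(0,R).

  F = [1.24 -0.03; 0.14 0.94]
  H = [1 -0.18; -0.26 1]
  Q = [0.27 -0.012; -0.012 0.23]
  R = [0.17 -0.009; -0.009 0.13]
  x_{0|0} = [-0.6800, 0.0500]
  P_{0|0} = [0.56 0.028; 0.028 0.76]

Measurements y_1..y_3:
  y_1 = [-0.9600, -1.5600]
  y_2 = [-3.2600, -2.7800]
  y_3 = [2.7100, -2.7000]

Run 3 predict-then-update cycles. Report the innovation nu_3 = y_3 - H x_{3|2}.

step 1: x^-=[-0.8447, -0.0482]  P^-=[1.1297 0.0963; 0.0963 0.9199]  S=[1.2948 -0.3675; -0.3675 1.0762]  K=[0.8936 0.1217; 0.2021 0.9005]  nu=[-0.1240, -1.7314]  x^+=[-1.1662, -1.6324]  P^+=[0.1597 0.0493; 0.0493 0.1281]
step 2: x^-=[-1.3971, -1.6977]  P^-=[0.5120 0.0694; 0.0694 0.3593]  S=[0.6687 -0.1342; -0.1342 0.4878]  K=[0.7629 0.0792; 0.1560 0.7424]  nu=[-2.1685, -1.4455]  x^+=[-3.1659, -3.1092]  P^+=[0.1360 0.0388; 0.0388 0.1052]
step 3: x^-=[-3.8324, -3.3659]  P^-=[0.4763 0.0537; 0.0537 0.3358]  S=[0.6378 -0.1371; -0.1371 0.4701]  K=[0.7463 0.0684; 0.1457 0.7271]  nu=[5.9366, -0.3305]  x^+=[0.5752, -2.7415]  P^+=[0.1329 0.0367; 0.0367 0.1028]

innov = [5.9366, -0.3305]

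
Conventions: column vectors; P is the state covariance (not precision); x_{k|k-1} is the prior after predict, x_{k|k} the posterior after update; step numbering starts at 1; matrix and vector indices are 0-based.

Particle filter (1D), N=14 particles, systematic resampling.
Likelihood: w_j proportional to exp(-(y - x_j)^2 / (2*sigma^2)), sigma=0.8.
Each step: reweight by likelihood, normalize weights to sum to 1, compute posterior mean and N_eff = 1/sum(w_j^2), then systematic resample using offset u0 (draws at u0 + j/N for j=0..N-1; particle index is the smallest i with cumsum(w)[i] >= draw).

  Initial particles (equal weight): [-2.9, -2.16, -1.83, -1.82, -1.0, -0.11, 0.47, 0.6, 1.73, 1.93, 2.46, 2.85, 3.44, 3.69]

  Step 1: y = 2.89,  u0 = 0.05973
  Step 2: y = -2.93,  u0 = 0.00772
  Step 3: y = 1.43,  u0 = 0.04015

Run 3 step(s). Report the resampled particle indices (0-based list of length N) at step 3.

resampled_idx = [0, 1, 2, 3, 4, 5, 6, 7, 8, 9, 10, 11, 12, 13]

step 1: w=[0.0000, 0.0000, 0.0000, 0.0000, 0.0000, 0.0002, 0.0025, 0.0040, 0.0847, 0.1180, 0.2098, 0.2422, 0.1914, 0.1471]  mean=2.7855  Neff=5.4921  idx=[8, 9, 9, 10, 10, 10, 11, 11, 11, 12, 12, 12, 13, 13]
step 2: w=[0.6840, 0.1545, 0.1545, 0.0022, 0.0022, 0.0022, 0.0001, 0.0001, 0.0001, 0.0000, 0.0000, 0.0000, 0.0000, 0.0000]  mean=1.7969  Neff=1.9392  idx=[0, 0, 0, 0, 0, 0, 0, 0, 0, 0, 1, 1, 2, 2]
step 3: w=[0.0739, 0.0739, 0.0739, 0.0739, 0.0739, 0.0739, 0.0739, 0.0739, 0.0739, 0.0739, 0.0652, 0.0652, 0.0652, 0.0652]  mean=1.7822  Neff=13.9579  idx=[0, 1, 2, 3, 4, 5, 6, 7, 8, 9, 10, 11, 12, 13]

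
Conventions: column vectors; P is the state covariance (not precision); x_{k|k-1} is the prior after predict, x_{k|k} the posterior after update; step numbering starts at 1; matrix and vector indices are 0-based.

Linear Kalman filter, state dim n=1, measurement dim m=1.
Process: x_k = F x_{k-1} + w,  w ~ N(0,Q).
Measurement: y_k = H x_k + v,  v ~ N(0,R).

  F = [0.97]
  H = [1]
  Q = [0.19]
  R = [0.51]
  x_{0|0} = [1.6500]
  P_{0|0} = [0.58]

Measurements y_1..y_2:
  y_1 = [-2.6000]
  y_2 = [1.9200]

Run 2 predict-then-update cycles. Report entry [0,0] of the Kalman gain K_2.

step 1: x^-=[1.6005]  P^-=[0.7357]  S=[1.2457]  K=[0.5906]  nu=[-4.2005]  x^+=[-0.8803]  P^+=[0.3012]
step 2: x^-=[-0.8539]  P^-=[0.4734]  S=[0.9834]  K=[0.4814]  nu=[2.7739]  x^+=[0.4814]  P^+=[0.2455]

K[0,0] = 0.4814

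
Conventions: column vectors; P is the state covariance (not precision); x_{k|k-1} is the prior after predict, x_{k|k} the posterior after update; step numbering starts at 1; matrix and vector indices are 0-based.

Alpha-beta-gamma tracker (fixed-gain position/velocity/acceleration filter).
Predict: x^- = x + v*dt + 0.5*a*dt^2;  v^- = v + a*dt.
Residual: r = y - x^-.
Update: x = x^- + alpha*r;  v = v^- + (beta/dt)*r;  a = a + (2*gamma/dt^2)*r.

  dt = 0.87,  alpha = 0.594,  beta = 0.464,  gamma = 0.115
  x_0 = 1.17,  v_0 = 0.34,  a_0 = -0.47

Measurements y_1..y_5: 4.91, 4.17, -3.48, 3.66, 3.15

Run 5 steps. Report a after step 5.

a_post = 0.6629

step 1: x_pred=1.2879  r=3.6221  x^+=3.4394  v^+=1.8629  a^+=0.6306
step 2: x_pred=5.2988  r=-1.1288  x^+=4.6283  v^+=1.8095  a^+=0.2876
step 3: x_pred=6.3114  r=-9.7914  x^+=0.4953  v^+=-3.1623  a^+=-2.6877
step 4: x_pred=-3.2731  r=6.9331  x^+=0.8452  v^+=-1.8030  a^+=-0.5809
step 5: x_pred=-0.9433  r=4.0933  x^+=1.4881  v^+=-0.1253  a^+=0.6629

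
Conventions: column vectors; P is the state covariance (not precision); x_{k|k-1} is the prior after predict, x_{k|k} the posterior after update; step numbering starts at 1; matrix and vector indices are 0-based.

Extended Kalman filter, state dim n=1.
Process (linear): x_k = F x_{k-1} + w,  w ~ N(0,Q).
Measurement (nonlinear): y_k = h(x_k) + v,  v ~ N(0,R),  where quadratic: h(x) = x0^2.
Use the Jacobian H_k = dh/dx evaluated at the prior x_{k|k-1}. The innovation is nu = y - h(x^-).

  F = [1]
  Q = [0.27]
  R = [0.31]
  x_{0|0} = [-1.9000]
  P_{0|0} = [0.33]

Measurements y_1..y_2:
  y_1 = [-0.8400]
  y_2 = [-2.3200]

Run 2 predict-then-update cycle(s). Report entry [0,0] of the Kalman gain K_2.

step 1: x^-=[-1.9000]  P^-=[0.6000]  H_jac=[-3.8000]  S=[8.9740]  K=[-0.2541]  nu=[-4.4500]  x^+=[-0.7694]  P^+=[0.0207]
step 2: x^-=[-0.7694]  P^-=[0.2907]  H_jac=[-1.5388]  S=[0.9984]  K=[-0.4481]  nu=[-2.9120]  x^+=[0.5354]  P^+=[0.0903]

K[0,0] = -0.4481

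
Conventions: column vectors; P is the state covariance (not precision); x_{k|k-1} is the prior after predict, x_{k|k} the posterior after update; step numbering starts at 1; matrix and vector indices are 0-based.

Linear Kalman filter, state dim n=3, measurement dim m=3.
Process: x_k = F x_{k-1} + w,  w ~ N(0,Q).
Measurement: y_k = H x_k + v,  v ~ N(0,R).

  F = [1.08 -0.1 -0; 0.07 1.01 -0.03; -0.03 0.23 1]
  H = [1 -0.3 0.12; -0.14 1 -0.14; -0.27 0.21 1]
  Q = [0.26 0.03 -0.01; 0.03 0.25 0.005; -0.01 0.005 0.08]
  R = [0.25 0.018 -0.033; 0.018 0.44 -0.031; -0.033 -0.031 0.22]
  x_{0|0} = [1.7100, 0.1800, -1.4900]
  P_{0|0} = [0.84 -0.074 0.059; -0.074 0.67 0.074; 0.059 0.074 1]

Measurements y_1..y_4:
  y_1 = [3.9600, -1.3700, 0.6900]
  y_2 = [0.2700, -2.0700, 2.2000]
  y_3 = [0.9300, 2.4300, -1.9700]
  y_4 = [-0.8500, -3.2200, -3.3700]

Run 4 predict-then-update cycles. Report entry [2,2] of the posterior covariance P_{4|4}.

P_post[2,2] = 0.0978

step 1: x^-=[1.8288, 0.3462, -1.4999]  P^-=[1.2625 -0.0561 -0.0149; -0.0561 0.9233 0.2083; -0.0149 0.2083 1.1477]  S=[1.6271 -0.4773 -0.3823; -0.4773 1.3673 0.2705; -0.3823 0.2705 1.6024]  K=[0.8082 0.1248 -0.0576; 0.0364 0.6405 0.1610; 0.2118 -0.0489 0.8049]  nu=[2.4150, -1.6702, 2.6110]  x^+=[3.4217, -0.2151, 1.1948]  P^+=[0.2376 0.1044 -0.0010; 0.1044 0.2896 -0.0183; -0.0010 -0.0183 0.1752]
step 2: x^-=[3.7170, -0.0136, 1.0427]  P^-=[0.5175 0.1318 0.0027; 0.1318 0.5626 0.0466; 0.0027 0.0466 0.2609]  S=[0.7401 -0.0831 -0.1488; -0.0831 0.9680 0.0757; -0.1488 0.0757 0.5467]  K=[0.6518 0.1200 -0.0394; 0.0542 0.5463 0.1754; 0.1317 -0.0203 0.5326]  nu=[-3.5762, -1.3901, 2.1638]  x^+=[1.1340, -0.5874, 1.7520]  P^+=[0.1944 0.0928 -0.0009; 0.0928 0.2479 -0.0071; -0.0009 -0.0071 0.1147]
step 3: x^-=[1.2834, -0.5665, 1.5829]  P^-=[0.4691 0.1203 0.0011; 0.1203 0.5175 0.0502; 0.0011 0.0502 0.2035]  S=[0.6931 -0.0731 -0.1456; -0.0731 0.9230 0.0795; -0.1456 0.0795 0.4874]  K=[0.6292 0.1119 -0.0362; 0.0532 0.5227 0.1900; 0.1137 -0.0085 0.4739]  nu=[-0.7133, 3.3977, -3.0874]  x^+=[1.3265, 0.5849, 0.0099]  P^+=[0.1869 0.0878 -0.0002; 0.0878 0.2370 -0.0022; -0.0002 -0.0022 0.1012]
step 4: x^-=[1.3741, 0.6833, 0.1046]  P^-=[0.4614 0.1154 0.0006; 0.1154 0.5054 0.0531; 0.0006 0.0531 0.1917]  S=[0.6867 -0.0727 -0.1468; -0.0727 0.9110 0.0827; -0.1468 0.0827 0.4765]  K=[0.6255 0.1088 -0.0354; 0.0529 0.5153 0.1957; 0.1090 -0.0042 0.4597]  nu=[-2.0317, -3.6963, -3.2471]  x^+=[-0.1837, -1.9644, -1.5937]  P^+=[0.1853 0.0862 0.0001; 0.0862 0.2336 -0.0004; 0.0001 -0.0004 0.0978]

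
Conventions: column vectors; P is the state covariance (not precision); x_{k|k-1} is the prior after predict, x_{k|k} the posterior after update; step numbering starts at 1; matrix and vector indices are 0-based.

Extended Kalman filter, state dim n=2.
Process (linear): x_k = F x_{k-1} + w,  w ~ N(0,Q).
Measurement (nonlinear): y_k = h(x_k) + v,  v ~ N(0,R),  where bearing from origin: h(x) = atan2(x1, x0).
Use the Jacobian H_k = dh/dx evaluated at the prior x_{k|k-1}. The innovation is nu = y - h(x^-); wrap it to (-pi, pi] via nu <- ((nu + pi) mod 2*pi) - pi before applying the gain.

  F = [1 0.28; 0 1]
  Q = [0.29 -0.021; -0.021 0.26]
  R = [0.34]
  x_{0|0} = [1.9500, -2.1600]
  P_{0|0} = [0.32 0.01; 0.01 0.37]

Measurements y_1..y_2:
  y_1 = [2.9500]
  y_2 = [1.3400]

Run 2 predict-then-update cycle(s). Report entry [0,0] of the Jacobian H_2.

step 1: x^-=[1.3452, -2.1600]  P^-=[0.6446 0.0926; 0.0926 0.6300]  H_jac=[0.3336 0.2077]  S=[0.4518]  K=[0.5186; 0.3581]  nu=[-2.3194]  x^+=[0.1424, -2.9906]  P^+=[0.5231 0.0087; 0.0087 0.5721]
step 2: x^-=[-0.6949, -2.9906]  P^-=[0.8629 0.1479; 0.1479 0.8321]  H_jac=[0.3173 -0.0737]  S=[0.4245]  K=[0.6192; -0.0340]  nu=[3.1391]  x^+=[1.2490, -3.0972]  P^+=[0.7001 0.1568; 0.1568 0.8316]

H_jac[0,0] = 0.3173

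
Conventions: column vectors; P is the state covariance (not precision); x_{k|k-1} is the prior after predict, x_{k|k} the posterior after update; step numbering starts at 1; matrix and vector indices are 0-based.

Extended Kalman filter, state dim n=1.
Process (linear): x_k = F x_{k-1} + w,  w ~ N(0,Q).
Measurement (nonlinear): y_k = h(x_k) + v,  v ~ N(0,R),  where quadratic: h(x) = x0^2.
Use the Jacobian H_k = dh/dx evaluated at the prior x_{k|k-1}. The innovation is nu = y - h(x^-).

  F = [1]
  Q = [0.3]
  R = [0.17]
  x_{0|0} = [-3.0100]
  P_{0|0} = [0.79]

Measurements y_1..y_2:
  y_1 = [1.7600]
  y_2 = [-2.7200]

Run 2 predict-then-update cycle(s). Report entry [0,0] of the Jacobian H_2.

step 1: x^-=[-3.0100]  P^-=[1.0900]  H_jac=[-6.0200]  S=[39.6720]  K=[-0.1654]  nu=[-7.3001]  x^+=[-1.8026]  P^+=[0.0047]
step 2: x^-=[-1.8026]  P^-=[0.3047]  H_jac=[-3.6051]  S=[4.1298]  K=[-0.2660]  nu=[-5.9692]  x^+=[-0.2150]  P^+=[0.0125]

H_jac[0,0] = -3.6051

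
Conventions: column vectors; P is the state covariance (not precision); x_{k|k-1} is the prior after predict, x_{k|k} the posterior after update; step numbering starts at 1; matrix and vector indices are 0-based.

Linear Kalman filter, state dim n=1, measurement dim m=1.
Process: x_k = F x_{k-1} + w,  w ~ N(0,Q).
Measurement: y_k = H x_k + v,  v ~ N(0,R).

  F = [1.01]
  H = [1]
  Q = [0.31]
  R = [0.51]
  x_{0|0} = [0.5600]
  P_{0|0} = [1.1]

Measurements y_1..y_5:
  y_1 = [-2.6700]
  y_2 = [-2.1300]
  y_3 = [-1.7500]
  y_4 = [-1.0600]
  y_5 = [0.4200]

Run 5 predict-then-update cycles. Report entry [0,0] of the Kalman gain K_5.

step 1: x^-=[0.5656]  P^-=[1.4321]  S=[1.9421]  K=[0.7374]  nu=[-3.2356]  x^+=[-1.8203]  P^+=[0.3761]
step 2: x^-=[-1.8385]  P^-=[0.6936]  S=[1.2036]  K=[0.5763]  nu=[-0.2915]  x^+=[-2.0065]  P^+=[0.2939]
step 3: x^-=[-2.0266]  P^-=[0.6098]  S=[1.1198]  K=[0.5446]  nu=[0.2766]  x^+=[-1.8760]  P^+=[0.2777]
step 4: x^-=[-1.8947]  P^-=[0.5933]  S=[1.1033]  K=[0.5378]  nu=[0.8347]  x^+=[-1.4458]  P^+=[0.2743]
step 5: x^-=[-1.4603]  P^-=[0.5898]  S=[1.0998]  K=[0.5363]  nu=[1.8803]  x^+=[-0.4520]  P^+=[0.2735]

K[0,0] = 0.5363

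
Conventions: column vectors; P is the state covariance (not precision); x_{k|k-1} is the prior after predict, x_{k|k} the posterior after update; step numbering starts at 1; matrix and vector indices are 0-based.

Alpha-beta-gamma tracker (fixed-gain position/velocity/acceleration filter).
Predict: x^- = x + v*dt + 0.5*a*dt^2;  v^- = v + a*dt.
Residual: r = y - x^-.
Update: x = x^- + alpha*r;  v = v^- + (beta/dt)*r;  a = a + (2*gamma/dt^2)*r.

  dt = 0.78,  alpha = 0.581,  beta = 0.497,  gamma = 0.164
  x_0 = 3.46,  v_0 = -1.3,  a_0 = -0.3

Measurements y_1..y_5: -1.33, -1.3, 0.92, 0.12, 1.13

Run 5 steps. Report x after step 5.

step 1: x_pred=2.3547  r=-3.6847  x^+=0.2139  v^+=-3.8818  a^+=-2.2865
step 2: x_pred=-3.5095  r=2.2095  x^+=-2.2258  v^+=-4.2575  a^+=-1.0953
step 3: x_pred=-5.8798  r=6.7998  x^+=-1.9291  v^+=-0.7791  a^+=2.5706
step 4: x_pred=-1.7549  r=1.8749  x^+=-0.6656  v^+=2.4205  a^+=3.5814
step 5: x_pred=2.3119  r=-1.1819  x^+=1.6252  v^+=4.4609  a^+=2.9442

x_post = 1.6252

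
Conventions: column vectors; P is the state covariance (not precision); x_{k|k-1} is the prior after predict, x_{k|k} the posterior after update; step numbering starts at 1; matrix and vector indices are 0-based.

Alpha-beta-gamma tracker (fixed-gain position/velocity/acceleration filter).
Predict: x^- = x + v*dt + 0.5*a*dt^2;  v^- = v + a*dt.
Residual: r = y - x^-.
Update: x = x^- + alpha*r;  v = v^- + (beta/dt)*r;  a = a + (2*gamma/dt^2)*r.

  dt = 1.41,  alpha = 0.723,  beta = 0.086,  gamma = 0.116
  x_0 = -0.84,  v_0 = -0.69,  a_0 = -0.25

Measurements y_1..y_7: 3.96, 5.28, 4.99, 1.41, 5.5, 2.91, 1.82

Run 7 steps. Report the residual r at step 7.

resid = -4.4890

step 1: x_pred=-2.0614  r=6.0214  x^+=2.2921  v^+=-0.6752  a^+=0.4527
step 2: x_pred=1.7900  r=3.4900  x^+=4.3133  v^+=0.1759  a^+=0.8599
step 3: x_pred=5.4161  r=-0.4261  x^+=5.1080  v^+=1.3624  a^+=0.8102
step 4: x_pred=7.8344  r=-6.4244  x^+=3.1896  v^+=2.1130  a^+=0.0605
step 5: x_pred=6.2290  r=-0.7290  x^+=5.7019  v^+=2.1538  a^+=-0.0245
step 6: x_pred=8.7144  r=-5.8044  x^+=4.5178  v^+=1.7652  a^+=-0.7019
step 7: x_pred=6.3090  r=-4.4890  x^+=3.0635  v^+=0.5017  a^+=-1.2257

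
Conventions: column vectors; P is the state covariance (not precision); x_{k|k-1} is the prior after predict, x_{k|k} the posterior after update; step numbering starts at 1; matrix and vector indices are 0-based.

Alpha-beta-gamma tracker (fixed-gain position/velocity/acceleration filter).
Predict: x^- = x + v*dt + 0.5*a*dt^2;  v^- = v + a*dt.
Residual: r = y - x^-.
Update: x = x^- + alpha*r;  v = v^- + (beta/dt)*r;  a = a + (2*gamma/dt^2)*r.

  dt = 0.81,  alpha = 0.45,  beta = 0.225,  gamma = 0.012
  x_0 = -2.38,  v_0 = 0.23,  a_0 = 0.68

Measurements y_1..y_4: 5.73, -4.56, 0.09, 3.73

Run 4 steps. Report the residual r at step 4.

resid = 1.5406

step 1: x_pred=-1.9706  r=7.7006  x^+=1.4947  v^+=2.9199  a^+=0.9617
step 2: x_pred=4.1752  r=-8.7352  x^+=0.2444  v^+=1.2724  a^+=0.6422
step 3: x_pred=1.4857  r=-1.3957  x^+=0.8576  v^+=1.4048  a^+=0.5911
step 4: x_pred=2.1894  r=1.5406  x^+=2.8827  v^+=2.3116  a^+=0.6475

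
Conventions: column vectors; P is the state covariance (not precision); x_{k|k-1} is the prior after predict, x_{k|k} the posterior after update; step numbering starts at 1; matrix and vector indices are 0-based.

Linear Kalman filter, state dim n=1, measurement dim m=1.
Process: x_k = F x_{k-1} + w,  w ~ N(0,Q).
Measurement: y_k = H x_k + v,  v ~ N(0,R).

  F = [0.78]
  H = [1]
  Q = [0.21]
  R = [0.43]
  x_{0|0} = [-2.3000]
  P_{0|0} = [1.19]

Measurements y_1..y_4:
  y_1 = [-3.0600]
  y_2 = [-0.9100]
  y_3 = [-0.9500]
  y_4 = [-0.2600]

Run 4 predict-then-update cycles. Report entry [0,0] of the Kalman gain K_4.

K[0,0] = 0.4300

step 1: x^-=[-1.7940]  P^-=[0.9340]  S=[1.3640]  K=[0.6847]  nu=[-1.2660]  x^+=[-2.6609]  P^+=[0.2944]
step 2: x^-=[-2.0755]  P^-=[0.3891]  S=[0.8191]  K=[0.4751]  nu=[1.1655]  x^+=[-1.5218]  P^+=[0.2043]
step 3: x^-=[-1.1870]  P^-=[0.3343]  S=[0.7643]  K=[0.4374]  nu=[0.2370]  x^+=[-1.0834]  P^+=[0.1881]
step 4: x^-=[-0.8450]  P^-=[0.3244]  S=[0.7544]  K=[0.4300]  nu=[0.5850]  x^+=[-0.5934]  P^+=[0.1849]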